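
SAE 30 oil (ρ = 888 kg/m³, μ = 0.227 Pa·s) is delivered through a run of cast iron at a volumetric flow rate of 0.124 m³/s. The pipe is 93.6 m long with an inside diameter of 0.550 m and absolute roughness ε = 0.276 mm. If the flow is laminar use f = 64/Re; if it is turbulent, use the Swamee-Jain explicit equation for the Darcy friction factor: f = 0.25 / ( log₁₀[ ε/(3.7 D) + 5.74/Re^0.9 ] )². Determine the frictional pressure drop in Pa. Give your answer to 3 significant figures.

Cross-sectional area A = πD²/4 = π(0.55)²/4 = 0.2376 m²; mean velocity V = Q/A = 0.124/0.2376 = 0.5219 m/s.
Reynolds number Re = ρVD/μ = 888 · 0.5219 · 0.55 / 0.227 = 1123.
Re < 2300 → laminar flow, so f = 64/Re = 64/1123 = 0.05699 (the turbulent correlation is not needed).
Darcy-Weisbach: ΔP = f(L/D)(ρV²/2) = 0.05699·(93.6/0.55)·(888·0.5219²/2) = 0.05699·170.2·120.9 = 1173 Pa.

ΔP ≈ 1170 Pa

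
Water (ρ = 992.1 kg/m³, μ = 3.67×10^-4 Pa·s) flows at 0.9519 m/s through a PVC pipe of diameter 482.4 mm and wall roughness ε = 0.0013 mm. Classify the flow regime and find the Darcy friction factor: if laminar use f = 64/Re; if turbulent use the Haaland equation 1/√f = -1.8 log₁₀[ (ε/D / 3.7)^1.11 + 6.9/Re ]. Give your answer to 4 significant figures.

f ≈ 0.01123

Re = ρVD/μ = 992.1·0.9519·0.4824/0.000367 = 1.241e+06.
Re > 4000 → turbulent. ε/D = 1.3e-06/0.4824 = 2.69e-06; Haaland: 1/√f = -1.8 log₁₀[1.54e-07 + 5.56e-06] = 9.438, so f = 0.01123.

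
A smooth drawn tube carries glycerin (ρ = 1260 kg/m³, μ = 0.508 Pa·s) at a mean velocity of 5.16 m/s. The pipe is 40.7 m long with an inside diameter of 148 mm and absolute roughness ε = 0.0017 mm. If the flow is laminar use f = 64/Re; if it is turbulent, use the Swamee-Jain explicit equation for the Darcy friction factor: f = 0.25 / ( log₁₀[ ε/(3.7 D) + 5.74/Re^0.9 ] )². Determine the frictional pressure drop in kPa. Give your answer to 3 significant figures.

Reynolds number Re = ρVD/μ = 1260 · 5.16 · 0.148 / 0.508 = 1894.
Re < 2300 → laminar flow, so f = 64/Re = 64/1894 = 0.03379 (the turbulent correlation is not needed).
Darcy-Weisbach: ΔP = f(L/D)(ρV²/2) = 0.03379·(40.7/0.148)·(1260·5.16²/2) = 0.03379·275·1.677e+04 = 1.559e+05 Pa.
ΔP = 1.559e+05 Pa = 156 kPa.

ΔP ≈ 156 kPa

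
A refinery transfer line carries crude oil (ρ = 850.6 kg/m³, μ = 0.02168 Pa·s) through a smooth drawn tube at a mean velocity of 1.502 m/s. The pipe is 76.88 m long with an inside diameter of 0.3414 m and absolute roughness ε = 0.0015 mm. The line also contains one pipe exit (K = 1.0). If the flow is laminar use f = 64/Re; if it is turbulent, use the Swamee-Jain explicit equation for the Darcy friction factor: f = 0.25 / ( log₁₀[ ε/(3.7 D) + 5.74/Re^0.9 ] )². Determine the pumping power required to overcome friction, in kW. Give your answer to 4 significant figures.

P ≈ 0.8980 kW

Reynolds number Re = ρVD/μ = 850.6 · 1.502 · 0.3414 / 0.0217 = 2.012e+04.
Re > 4000 → turbulent. Relative roughness ε/D = 1.5e-06/0.3414 = 4.39e-06. Swamee-Jain: f = 0.25/(log₁₀[4.39e-06/3.7 + 5.74/2.012e+04^0.9])² = 0.25/(log₁₀[1.19e-06 + 0.000769])² = 0.25/(-3.114)² = 0.02579.
Total minor-loss coefficient ΣK = 1·1 = 1.
ΔP = [f·L/D + ΣK]·(ρV²/2) = [0.02579·76.88/0.3414 + 1]·(850.6·1.502²/2) = [5.807 + 1]·959.5 = 6531 Pa.
Q = V·A = 1.502·0.09154 = 0.1375 m³/s.
Pumping power P = QΔP = 0.1375·6531 = 898.00 W = 0.8980 kW.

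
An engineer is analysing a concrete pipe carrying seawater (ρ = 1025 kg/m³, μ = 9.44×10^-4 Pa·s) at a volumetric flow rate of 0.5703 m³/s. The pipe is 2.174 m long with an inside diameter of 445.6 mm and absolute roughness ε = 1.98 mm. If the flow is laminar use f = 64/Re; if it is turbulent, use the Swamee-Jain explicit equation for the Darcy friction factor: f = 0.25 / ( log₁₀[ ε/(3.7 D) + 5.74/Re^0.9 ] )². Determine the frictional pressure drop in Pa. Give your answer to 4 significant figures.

Cross-sectional area A = πD²/4 = π(0.4456)²/4 = 0.1559 m²; mean velocity V = Q/A = 0.5703/0.1559 = 3.657 m/s.
Reynolds number Re = ρVD/μ = 1025 · 3.657 · 0.4456 / 0.000944 = 1.769e+06.
Re > 4000 → turbulent. Relative roughness ε/D = 0.00198/0.4456 = 0.00444. Swamee-Jain: f = 0.25/(log₁₀[0.00444/3.7 + 5.74/1.769e+06^0.9])² = 0.25/(log₁₀[0.0012 + 1.37e-05])² = 0.25/(-2.916)² = 0.02941.
Darcy-Weisbach: ΔP = f(L/D)(ρV²/2) = 0.02941·(2.174/0.4456)·(1025·3.657²/2) = 0.02941·4.879·6854 = 983.4 Pa.

ΔP ≈ 983.4 Pa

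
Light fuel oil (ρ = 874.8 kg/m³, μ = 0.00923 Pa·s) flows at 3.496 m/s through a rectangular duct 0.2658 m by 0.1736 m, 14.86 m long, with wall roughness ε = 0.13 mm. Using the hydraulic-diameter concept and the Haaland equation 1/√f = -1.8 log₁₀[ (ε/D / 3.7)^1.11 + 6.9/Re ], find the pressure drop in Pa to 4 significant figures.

ΔP ≈ 8141 Pa

Hydraulic diameter D_h = 4A/P = 4·(0.2658·0.1736)/(2·(0.2658+0.1736)) = 0.1846/0.8788 = 0.21 m.
Re = ρVD_h/μ = 874.8·3.496·0.21/0.00923 = 6.959e+04.
ε/D_h = 0.00013/0.21 = 0.000619; Haaland gives 1/√f = -1.8 log₁₀[6.43e-05+9.92e-05] = 6.816, so f = 0.02152.
ΔP = f(L/D_h)(ρV²/2) = 0.02152·14.86/0.21·5346 = 8141 Pa.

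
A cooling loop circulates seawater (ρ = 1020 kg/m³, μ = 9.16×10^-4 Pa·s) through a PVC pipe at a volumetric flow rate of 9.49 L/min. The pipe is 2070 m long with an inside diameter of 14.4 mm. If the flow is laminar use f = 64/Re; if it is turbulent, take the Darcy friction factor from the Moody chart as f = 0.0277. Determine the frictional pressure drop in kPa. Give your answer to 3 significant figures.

Q = 9.49 L/min = 9.49/60000 = 0.0001582 m³/s.
Cross-sectional area A = πD²/4 = π(0.0144)²/4 = 0.0001629 m²; mean velocity V = Q/A = 0.0001582/0.0001629 = 0.9712 m/s.
Reynolds number Re = ρVD/μ = 1020 · 0.9712 · 0.0144 / 0.000916 = 1.557e+04.
Re > 4000 → turbulent; use the Moody-chart value f = 0.0277.
Darcy-Weisbach: ΔP = f(L/D)(ρV²/2) = 0.0277·(2070/0.0144)·(1020·0.9712²/2) = 0.0277·1.438e+05·481 = 1.915e+06 Pa.
ΔP = 1.915e+06 Pa = 1920 kPa.

ΔP ≈ 1920 kPa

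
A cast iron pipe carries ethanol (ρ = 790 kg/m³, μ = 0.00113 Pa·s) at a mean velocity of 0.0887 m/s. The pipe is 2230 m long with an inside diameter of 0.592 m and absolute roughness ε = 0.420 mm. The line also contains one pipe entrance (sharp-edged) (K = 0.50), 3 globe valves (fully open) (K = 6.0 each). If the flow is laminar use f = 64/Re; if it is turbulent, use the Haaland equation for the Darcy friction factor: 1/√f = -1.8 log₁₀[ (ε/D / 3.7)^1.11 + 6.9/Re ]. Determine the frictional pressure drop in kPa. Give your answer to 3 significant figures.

Reynolds number Re = ρVD/μ = 790 · 0.0887 · 0.592 / 0.00113 = 3.671e+04.
Re > 4000 → turbulent. Relative roughness ε/D = 0.00042/0.592 = 0.000709. Haaland: 1/√f = -1.8 log₁₀[(0.000709/3.7)^1.11 + 6.9/3.671e+04] = -1.8 log₁₀[7.48e-05 + 0.000188] = 6.445, so f = 0.02408.
Total minor-loss coefficient ΣK = 1·0.5 + 3·6 = 18.5.
ΔP = [f·L/D + ΣK]·(ρV²/2) = [0.02408·2230/0.592 + 18.5]·(790·0.0887²/2) = [90.69 + 18.5]·3.108 = 339.3 Pa.
ΔP = 339.3 Pa = 0.339 kPa.

ΔP ≈ 0.339 kPa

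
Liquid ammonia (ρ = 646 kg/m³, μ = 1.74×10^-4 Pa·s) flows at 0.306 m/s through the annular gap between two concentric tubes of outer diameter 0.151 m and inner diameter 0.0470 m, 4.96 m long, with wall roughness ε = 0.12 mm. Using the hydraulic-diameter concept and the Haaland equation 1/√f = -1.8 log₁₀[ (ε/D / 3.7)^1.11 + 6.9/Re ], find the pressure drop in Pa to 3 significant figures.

Hydraulic diameter D_h = 4A/P = D_o - D_i = 0.151 - 0.047 = 0.104 m.
Re = ρVD_h/μ = 646·0.306·0.104/0.000174 = 1.182e+05.
ε/D_h = 0.00012/0.104 = 0.00115; Haaland gives 1/√f = -1.8 log₁₀[0.000128+5.84e-05] = 6.712, so f = 0.0222.
ΔP = f(L/D_h)(ρV²/2) = 0.0222·4.96/0.104·30.24 = 32.02 Pa.

ΔP ≈ 32.0 Pa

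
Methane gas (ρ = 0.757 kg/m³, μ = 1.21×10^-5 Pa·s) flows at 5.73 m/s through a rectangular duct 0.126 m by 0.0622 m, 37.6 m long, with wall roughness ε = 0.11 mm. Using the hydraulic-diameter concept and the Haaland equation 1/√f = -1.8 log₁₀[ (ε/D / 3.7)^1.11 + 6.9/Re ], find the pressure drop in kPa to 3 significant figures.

ΔP ≈ 0.148 kPa

Hydraulic diameter D_h = 4A/P = 4·(0.126·0.0622)/(2·(0.126+0.0622)) = 0.03135/0.3764 = 0.08329 m.
Re = ρVD_h/μ = 0.757·5.73·0.08329/1.21e-05 = 2.986e+04.
ε/D_h = 0.00011/0.08329 = 0.00132; Haaland gives 1/√f = -1.8 log₁₀[0.000149+0.000231] = 6.156, so f = 0.02639.
ΔP = f(L/D_h)(ρV²/2) = 0.02639·37.6/0.08329·12.43 = 148 Pa.
ΔP = 0.148 kPa.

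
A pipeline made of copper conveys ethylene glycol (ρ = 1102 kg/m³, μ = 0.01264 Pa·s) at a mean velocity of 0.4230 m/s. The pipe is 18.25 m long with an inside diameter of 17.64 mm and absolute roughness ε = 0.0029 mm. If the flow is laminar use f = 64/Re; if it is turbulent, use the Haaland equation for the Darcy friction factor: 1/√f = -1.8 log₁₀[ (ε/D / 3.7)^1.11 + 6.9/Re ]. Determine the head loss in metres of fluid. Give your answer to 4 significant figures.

Reynolds number Re = ρVD/μ = 1102 · 0.423 · 0.01764 / 0.0126 = 650.5.
Re < 2300 → laminar flow, so f = 64/Re = 64/650.5 = 0.09838 (the turbulent correlation is not needed).
Darcy-Weisbach: ΔP = f(L/D)(ρV²/2) = 0.09838·(18.25/0.01764)·(1102·0.423²/2) = 0.09838·1035·98.59 = 1.003e+04 Pa.
Head loss h_f = ΔP/(ρg) = 1.003e+04/(1102·9.81) = 0.9282 m.

h_f ≈ 0.9282 m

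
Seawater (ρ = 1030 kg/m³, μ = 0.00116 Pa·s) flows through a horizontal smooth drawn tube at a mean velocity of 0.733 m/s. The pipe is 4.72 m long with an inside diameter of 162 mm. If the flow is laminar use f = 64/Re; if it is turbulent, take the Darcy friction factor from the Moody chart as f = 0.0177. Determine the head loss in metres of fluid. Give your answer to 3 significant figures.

h_f ≈ 0.0141 m

Reynolds number Re = ρVD/μ = 1030 · 0.733 · 0.162 / 0.00116 = 1.054e+05.
Re > 4000 → turbulent; use the Moody-chart value f = 0.0177.
Darcy-Weisbach: ΔP = f(L/D)(ρV²/2) = 0.0177·(4.72/0.162)·(1030·0.733²/2) = 0.0177·29.14·276.7 = 142.7 Pa.
Head loss h_f = ΔP/(ρg) = 142.7/(1030·9.81) = 0.0141 m.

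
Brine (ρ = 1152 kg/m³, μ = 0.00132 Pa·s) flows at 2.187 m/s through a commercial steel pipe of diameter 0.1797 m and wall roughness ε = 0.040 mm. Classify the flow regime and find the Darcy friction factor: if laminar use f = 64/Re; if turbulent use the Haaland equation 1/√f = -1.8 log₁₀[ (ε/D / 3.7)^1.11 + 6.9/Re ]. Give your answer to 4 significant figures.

Re = ρVD/μ = 1152·2.187·0.1797/0.00132 = 3.43e+05.
Re > 4000 → turbulent. ε/D = 4e-05/0.1797 = 0.000223; Haaland: 1/√f = -1.8 log₁₀[2.07e-05 + 2.01e-05] = 7.901, so f = 0.01602.

f ≈ 0.01602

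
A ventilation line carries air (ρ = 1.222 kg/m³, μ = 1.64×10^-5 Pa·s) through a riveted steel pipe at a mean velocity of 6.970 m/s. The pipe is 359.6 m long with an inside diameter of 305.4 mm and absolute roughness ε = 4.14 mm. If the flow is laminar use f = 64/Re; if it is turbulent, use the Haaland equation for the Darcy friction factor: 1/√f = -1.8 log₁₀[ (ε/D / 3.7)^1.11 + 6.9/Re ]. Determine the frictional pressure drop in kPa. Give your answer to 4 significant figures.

Reynolds number Re = ρVD/μ = 1.222 · 6.97 · 0.3054 / 1.64e-05 = 1.586e+05.
Re > 4000 → turbulent. Relative roughness ε/D = 0.00414/0.3054 = 0.0136. Haaland: 1/√f = -1.8 log₁₀[(0.0136/3.7)^1.11 + 6.9/1.586e+05] = -1.8 log₁₀[0.00198 + 4.35e-05] = 4.85, so f = 0.04251.
Darcy-Weisbach: ΔP = f(L/D)(ρV²/2) = 0.04251·(359.6/0.3054)·(1.222·6.97²/2) = 0.04251·1177·29.68 = 1486 Pa.
ΔP = 1486 Pa = 1.486 kPa.

ΔP ≈ 1.486 kPa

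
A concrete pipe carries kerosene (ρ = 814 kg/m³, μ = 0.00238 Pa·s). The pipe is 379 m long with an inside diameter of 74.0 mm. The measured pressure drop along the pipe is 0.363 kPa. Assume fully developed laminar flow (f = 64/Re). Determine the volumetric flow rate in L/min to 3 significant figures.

For laminar flow, f = 64/Re with Re = ρVD/μ, so Darcy-Weisbach reduces to ΔP = 32μLV/D². Solving for V: V = ΔP·D²/(32μL) = 363·(0.074)²/(32·0.00238·379) = 0.06887 m/s.
Check: Re = ρVD/μ = 814·0.06887·0.074/0.00238 = 1743 < 2300, so the laminar assumption holds.
Q = V·A = 0.06887·(π/4·0.074²) = 0.0002962 m³/s = 17.8 L/min.

Q ≈ 17.8 L/min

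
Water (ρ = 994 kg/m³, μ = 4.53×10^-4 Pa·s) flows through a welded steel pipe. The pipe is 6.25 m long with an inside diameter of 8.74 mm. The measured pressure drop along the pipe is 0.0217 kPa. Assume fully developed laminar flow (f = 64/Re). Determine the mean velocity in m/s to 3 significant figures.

For laminar flow, f = 64/Re with Re = ρVD/μ, so Darcy-Weisbach reduces to ΔP = 32μLV/D². Solving for V: V = ΔP·D²/(32μL) = 21.7·(0.00874)²/(32·0.000453·6.25) = 0.0183 m/s.
Check: Re = ρVD/μ = 994·0.0183·0.00874/0.000453 = 350.9 < 2300, so the laminar assumption holds.

V ≈ 0.0183 m/s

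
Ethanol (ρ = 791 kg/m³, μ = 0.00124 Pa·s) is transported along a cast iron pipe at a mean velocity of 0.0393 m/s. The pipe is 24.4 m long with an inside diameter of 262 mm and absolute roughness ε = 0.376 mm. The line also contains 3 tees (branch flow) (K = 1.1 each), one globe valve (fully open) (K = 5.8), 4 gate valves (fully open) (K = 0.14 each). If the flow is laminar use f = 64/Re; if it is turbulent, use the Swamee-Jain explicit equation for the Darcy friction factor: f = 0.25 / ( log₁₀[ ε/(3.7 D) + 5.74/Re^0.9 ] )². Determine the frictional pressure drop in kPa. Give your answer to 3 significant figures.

Reynolds number Re = ρVD/μ = 791 · 0.0393 · 0.262 / 0.00124 = 6568.
Re > 4000 → turbulent. Relative roughness ε/D = 0.000376/0.262 = 0.00144. Swamee-Jain: f = 0.25/(log₁₀[0.00144/3.7 + 5.74/6568^0.9])² = 0.25/(log₁₀[0.000388 + 0.0021])² = 0.25/(-2.603)² = 0.03689.
Total minor-loss coefficient ΣK = 3·1.1 + 1·5.8 + 4·0.14 = 9.66.
ΔP = [f·L/D + ΣK]·(ρV²/2) = [0.03689·24.4/0.262 + 9.66]·(791·0.0393²/2) = [3.435 + 9.66]·0.6108 = 7.999 Pa.
ΔP = 7.999 Pa = 0.00800 kPa.

ΔP ≈ 0.00800 kPa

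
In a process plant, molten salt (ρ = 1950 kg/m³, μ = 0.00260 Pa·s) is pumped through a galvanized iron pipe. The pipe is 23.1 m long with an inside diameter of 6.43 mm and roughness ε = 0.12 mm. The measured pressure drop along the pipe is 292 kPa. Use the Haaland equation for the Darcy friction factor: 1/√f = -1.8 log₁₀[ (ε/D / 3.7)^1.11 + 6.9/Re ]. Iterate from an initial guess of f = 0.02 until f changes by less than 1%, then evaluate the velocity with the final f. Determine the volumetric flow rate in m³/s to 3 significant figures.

Rearranging Darcy-Weisbach: V = √(2·ΔP·D/(f·L·ρ)). With ε/D = 0.00012/0.00643 = 0.0187, iterate starting from f = 0.02:
  f = 0.02 → V = √(2·2.92e+05·0.00643/(0.02·23.1·1950)) = 2.042 m/s; Re = ρVD/μ = 9846; f → 0.05127
  f = 0.05127 → V = 1.275 m/s; Re = 6149; f → 0.05339
  f = 0.05339 → V = 1.25 m/s; Re = 6026; f → 0.0535
Converged (Δf/f < 1%). With the final f = 0.0535: V = √(2·2.92e+05·0.00643/(0.0535·23.1·1950)) = 1.248 m/s.
Q = V·A = 1.248·(π/4·0.00643²) = 4.053e-05 m³/s = 4.05×10^-5 m³/s.

Q ≈ 4.05×10^-5 m³/s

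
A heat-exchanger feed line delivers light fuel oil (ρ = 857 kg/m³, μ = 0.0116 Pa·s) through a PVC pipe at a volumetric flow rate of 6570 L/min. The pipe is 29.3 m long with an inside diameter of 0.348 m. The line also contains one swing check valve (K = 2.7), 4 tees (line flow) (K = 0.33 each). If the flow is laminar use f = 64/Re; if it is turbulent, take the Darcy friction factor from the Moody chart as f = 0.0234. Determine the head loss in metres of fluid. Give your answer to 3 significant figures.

Q = 6570 L/min = 6570/60000 = 0.1095 m³/s.
Cross-sectional area A = πD²/4 = π(0.348)²/4 = 0.09511 m²; mean velocity V = Q/A = 0.1095/0.09511 = 1.151 m/s.
Reynolds number Re = ρVD/μ = 857 · 1.151 · 0.348 / 0.0116 = 2.96e+04.
Re > 4000 → turbulent; use the Moody-chart value f = 0.0234.
Total minor-loss coefficient ΣK = 1·2.7 + 4·0.33 = 4.02.
ΔP = [f·L/D + ΣK]·(ρV²/2) = [0.0234·29.3/0.348 + 4.02]·(857·1.151²/2) = [1.97 + 4.02]·567.9 = 3402 Pa.
Head loss h_f = ΔP/(ρg) = 3402/(857·9.81) = 0.405 m.

h_f ≈ 0.405 m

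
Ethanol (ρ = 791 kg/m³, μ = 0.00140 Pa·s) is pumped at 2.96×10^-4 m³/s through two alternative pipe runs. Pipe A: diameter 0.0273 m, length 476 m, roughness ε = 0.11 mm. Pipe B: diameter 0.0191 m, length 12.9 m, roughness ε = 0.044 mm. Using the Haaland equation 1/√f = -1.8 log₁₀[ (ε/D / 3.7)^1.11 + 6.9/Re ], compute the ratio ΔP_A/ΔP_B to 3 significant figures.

ΔP_A/ΔP_B ≈ 7.05

Pipe A: V = Q/A = 0.000296/0.0005853 = 0.5057 m/s; Re = 7800; ε/D = 0.00403; Haaland → f = 0.03789; ΔP_A = f(L/D)(ρV²/2) = 6.681e+04 Pa.
Pipe B: V = Q/A = 0.000296/0.0002865 = 1.033 m/s; Re = 1.115e+04; ε/D = 0.0023; Haaland → f = 0.03322; ΔP_B = f(L/D)(ρV²/2) = 9471 Pa.
ΔP_A/ΔP_B = 6.681e+04/9471 = 7.05.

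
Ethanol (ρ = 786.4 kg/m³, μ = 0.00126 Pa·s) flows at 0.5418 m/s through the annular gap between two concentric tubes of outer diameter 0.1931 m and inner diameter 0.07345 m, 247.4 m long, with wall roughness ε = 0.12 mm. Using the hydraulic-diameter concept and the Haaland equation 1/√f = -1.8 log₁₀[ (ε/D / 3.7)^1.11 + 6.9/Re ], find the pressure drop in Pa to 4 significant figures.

Hydraulic diameter D_h = 4A/P = D_o - D_i = 0.1931 - 0.07345 = 0.1196 m.
Re = ρVD_h/μ = 786.4·0.5418·0.1196/0.00126 = 4.046e+04.
ε/D_h = 0.00012/0.1196 = 0.001; Haaland gives 1/√f = -1.8 log₁₀[0.00011+0.000171] = 6.394, so f = 0.02446.
ΔP = f(L/D_h)(ρV²/2) = 0.02446·247.4/0.1196·115.4 = 5837 Pa.

ΔP ≈ 5837 Pa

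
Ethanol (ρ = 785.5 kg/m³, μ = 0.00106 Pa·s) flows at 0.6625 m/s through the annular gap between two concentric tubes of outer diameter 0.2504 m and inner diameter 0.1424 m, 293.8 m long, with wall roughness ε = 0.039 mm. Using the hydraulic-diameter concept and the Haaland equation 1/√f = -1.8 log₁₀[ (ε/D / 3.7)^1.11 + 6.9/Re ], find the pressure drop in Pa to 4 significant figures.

Hydraulic diameter D_h = 4A/P = D_o - D_i = 0.2504 - 0.1424 = 0.108 m.
Re = ρVD_h/μ = 785.5·0.6625·0.108/0.00106 = 5.302e+04.
ε/D_h = 3.9e-05/0.108 = 0.000361; Haaland gives 1/√f = -1.8 log₁₀[3.53e-05+0.00013] = 6.806, so f = 0.02159.
ΔP = f(L/D_h)(ρV²/2) = 0.02159·293.8/0.108·172.4 = 1.012e+04 Pa.

ΔP ≈ 10120 Pa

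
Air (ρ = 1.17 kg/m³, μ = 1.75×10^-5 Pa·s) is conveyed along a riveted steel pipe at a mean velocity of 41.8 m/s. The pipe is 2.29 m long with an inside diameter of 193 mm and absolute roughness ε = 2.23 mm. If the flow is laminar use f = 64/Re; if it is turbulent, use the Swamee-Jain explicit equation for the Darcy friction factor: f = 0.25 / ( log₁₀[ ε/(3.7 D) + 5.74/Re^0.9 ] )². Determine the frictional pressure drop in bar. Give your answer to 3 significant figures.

Reynolds number Re = ρVD/μ = 1.17 · 41.8 · 0.193 / 1.75e-05 = 5.394e+05.
Re > 4000 → turbulent. Relative roughness ε/D = 0.00223/0.193 = 0.0116. Swamee-Jain: f = 0.25/(log₁₀[0.0116/3.7 + 5.74/5.394e+05^0.9])² = 0.25/(log₁₀[0.00312 + 3.98e-05])² = 0.25/(-2.5)² = 0.04.
Darcy-Weisbach: ΔP = f(L/D)(ρV²/2) = 0.04·(2.29/0.193)·(1.17·41.8²/2) = 0.04·11.87·1022 = 485.1 Pa.
ΔP = 485.1 Pa = 0.00485 bar.

ΔP ≈ 0.00485 bar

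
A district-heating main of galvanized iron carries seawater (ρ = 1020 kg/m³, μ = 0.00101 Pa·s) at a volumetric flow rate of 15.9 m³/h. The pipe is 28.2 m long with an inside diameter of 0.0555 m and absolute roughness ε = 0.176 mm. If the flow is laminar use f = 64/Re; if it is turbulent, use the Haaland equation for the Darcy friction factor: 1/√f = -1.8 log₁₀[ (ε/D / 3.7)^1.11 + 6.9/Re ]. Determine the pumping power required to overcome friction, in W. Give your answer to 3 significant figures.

Q = 15.9 m³/h = 15.9/3600 = 0.004417 m³/s.
Cross-sectional area A = πD²/4 = π(0.0555)²/4 = 0.002419 m²; mean velocity V = Q/A = 0.004417/0.002419 = 1.826 m/s.
Reynolds number Re = ρVD/μ = 1020 · 1.826 · 0.0555 / 0.00101 = 1.023e+05.
Re > 4000 → turbulent. Relative roughness ε/D = 0.000176/0.0555 = 0.00317. Haaland: 1/√f = -1.8 log₁₀[(0.00317/3.7)^1.11 + 6.9/1.023e+05] = -1.8 log₁₀[0.000394 + 6.74e-05] = 6.004, so f = 0.02774.
Darcy-Weisbach: ΔP = f(L/D)(ρV²/2) = 0.02774·(28.2/0.0555)·(1020·1.826²/2) = 0.02774·508.1·1700 = 2.396e+04 Pa.
Pumping power P = QΔP = 0.004417·2.396e+04 = 105.8 W = 106 W.

P ≈ 106 W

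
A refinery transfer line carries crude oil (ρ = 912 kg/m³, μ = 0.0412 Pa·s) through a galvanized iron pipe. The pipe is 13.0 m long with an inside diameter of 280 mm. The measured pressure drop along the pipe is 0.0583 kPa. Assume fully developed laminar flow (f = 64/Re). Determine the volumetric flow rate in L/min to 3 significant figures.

For laminar flow, f = 64/Re with Re = ρVD/μ, so Darcy-Weisbach reduces to ΔP = 32μLV/D². Solving for V: V = ΔP·D²/(32μL) = 58.3·(0.28)²/(32·0.0412·13) = 0.2667 m/s.
Check: Re = ρVD/μ = 912·0.2667·0.28/0.0412 = 1653 < 2300, so the laminar assumption holds.
Q = V·A = 0.2667·(π/4·0.28²) = 0.01642 m³/s = 985 L/min.

Q ≈ 985 L/min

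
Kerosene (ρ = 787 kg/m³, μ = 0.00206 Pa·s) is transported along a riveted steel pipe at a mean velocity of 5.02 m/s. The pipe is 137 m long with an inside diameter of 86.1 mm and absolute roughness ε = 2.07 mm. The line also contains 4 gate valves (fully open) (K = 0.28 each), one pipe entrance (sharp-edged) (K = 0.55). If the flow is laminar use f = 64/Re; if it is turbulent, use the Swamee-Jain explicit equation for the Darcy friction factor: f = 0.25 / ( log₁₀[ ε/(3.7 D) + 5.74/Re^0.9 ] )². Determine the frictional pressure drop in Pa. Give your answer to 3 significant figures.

Reynolds number Re = ρVD/μ = 787 · 5.02 · 0.0861 / 0.00206 = 1.651e+05.
Re > 4000 → turbulent. Relative roughness ε/D = 0.00207/0.0861 = 0.024. Swamee-Jain: f = 0.25/(log₁₀[0.024/3.7 + 5.74/1.651e+05^0.9])² = 0.25/(log₁₀[0.0065 + 0.000116])² = 0.25/(-2.18)² = 0.05263.
Total minor-loss coefficient ΣK = 4·0.28 + 1·0.55 = 1.67.
ΔP = [f·L/D + ΣK]·(ρV²/2) = [0.05263·137/0.0861 + 1.67]·(787·5.02²/2) = [83.74 + 1.67]·9916 = 8.469e+05 Pa.

ΔP ≈ 847000 Pa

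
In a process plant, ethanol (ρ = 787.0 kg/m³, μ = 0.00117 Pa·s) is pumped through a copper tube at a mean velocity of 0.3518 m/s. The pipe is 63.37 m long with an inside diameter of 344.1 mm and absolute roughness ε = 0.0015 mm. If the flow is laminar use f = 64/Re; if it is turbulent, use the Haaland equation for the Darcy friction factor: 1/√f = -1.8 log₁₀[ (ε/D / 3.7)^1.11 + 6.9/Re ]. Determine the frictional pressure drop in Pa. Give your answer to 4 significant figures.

ΔP ≈ 167.1 Pa

Reynolds number Re = ρVD/μ = 787 · 0.3518 · 0.3441 / 0.00117 = 8.143e+04.
Re > 4000 → turbulent. Relative roughness ε/D = 1.5e-06/0.3441 = 4.36e-06. Haaland: 1/√f = -1.8 log₁₀[(4.36e-06/3.7)^1.11 + 6.9/8.143e+04] = -1.8 log₁₀[2.62e-07 + 8.47e-05] = 7.327, so f = 0.01863.
Darcy-Weisbach: ΔP = f(L/D)(ρV²/2) = 0.01863·(63.37/0.3441)·(787·0.3518²/2) = 0.01863·184.2·48.7 = 167.1 Pa.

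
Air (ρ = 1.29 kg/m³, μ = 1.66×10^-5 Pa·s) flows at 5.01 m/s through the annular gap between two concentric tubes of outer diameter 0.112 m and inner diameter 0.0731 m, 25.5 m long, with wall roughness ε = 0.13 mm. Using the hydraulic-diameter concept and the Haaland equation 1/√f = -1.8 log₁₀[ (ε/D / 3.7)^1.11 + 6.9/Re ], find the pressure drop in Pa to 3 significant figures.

Hydraulic diameter D_h = 4A/P = D_o - D_i = 0.112 - 0.0731 = 0.0389 m.
Re = ρVD_h/μ = 1.29·5.01·0.0389/1.66e-05 = 1.514e+04.
ε/D_h = 0.00013/0.0389 = 0.00334; Haaland gives 1/√f = -1.8 log₁₀[0.000418+0.000456] = 5.506, so f = 0.03299.
ΔP = f(L/D_h)(ρV²/2) = 0.03299·25.5/0.0389·16.19 = 350.1 Pa.

ΔP ≈ 350 Pa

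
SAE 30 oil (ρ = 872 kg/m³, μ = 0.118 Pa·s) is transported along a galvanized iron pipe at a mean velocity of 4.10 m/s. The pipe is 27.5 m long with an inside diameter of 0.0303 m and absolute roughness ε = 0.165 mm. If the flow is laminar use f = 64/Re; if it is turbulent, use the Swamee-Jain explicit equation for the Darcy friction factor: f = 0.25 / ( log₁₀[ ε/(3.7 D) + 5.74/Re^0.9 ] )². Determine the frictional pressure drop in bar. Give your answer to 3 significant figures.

Reynolds number Re = ρVD/μ = 872 · 4.1 · 0.0303 / 0.118 = 918.
Re < 2300 → laminar flow, so f = 64/Re = 64/918 = 0.06971 (the turbulent correlation is not needed).
Darcy-Weisbach: ΔP = f(L/D)(ρV²/2) = 0.06971·(27.5/0.0303)·(872·4.1²/2) = 0.06971·907.6·7329 = 4.637e+05 Pa.
ΔP = 4.637e+05 Pa = 4.64 bar.

ΔP ≈ 4.64 bar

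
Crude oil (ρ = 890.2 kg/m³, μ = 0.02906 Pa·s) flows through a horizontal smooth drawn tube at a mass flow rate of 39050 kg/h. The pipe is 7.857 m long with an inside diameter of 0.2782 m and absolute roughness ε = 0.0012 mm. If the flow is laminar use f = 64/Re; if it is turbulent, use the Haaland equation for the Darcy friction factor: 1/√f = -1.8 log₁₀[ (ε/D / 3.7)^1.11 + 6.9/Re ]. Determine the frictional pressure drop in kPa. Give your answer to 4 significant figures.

ṁ = 39050 kg/h = 39050/3600 = 10.85 kg/s.
A = πD²/4 = π(0.2782)²/4 = 0.06079 m²; mean velocity V = ṁ/(ρA) = 10.85/(890.2 · 0.06079) = 0.2005 m/s.
Reynolds number Re = ρVD/μ = 890.2 · 0.2005 · 0.2782 / 0.0291 = 1708.
Re < 2300 → laminar flow, so f = 64/Re = 64/1708 = 0.03746 (the turbulent correlation is not needed).
Darcy-Weisbach: ΔP = f(L/D)(ρV²/2) = 0.03746·(7.857/0.2782)·(890.2·0.2005²/2) = 0.03746·28.24·17.89 = 18.92 Pa.
ΔP = 18.92 Pa = 0.01892 kPa.

ΔP ≈ 0.01892 kPa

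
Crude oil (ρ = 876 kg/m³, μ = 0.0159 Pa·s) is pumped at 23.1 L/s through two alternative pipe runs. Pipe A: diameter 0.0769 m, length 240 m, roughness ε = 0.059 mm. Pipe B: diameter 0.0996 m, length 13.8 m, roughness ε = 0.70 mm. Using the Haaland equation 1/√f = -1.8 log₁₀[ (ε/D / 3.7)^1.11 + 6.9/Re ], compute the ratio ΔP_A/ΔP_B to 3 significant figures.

ΔP_A/ΔP_B ≈ 45.2

Pipe A: V = Q/A = 0.0231/0.004645 = 4.974 m/s; Re = 2.107e+04; ε/D = 0.000767; Haaland → f = 0.02688; ΔP_A = f(L/D)(ρV²/2) = 9.091e+05 Pa.
Pipe B: V = Q/A = 0.0231/0.007791 = 2.965 m/s; Re = 1.627e+04; ε/D = 0.00703; Haaland → f = 0.03771; ΔP_B = f(L/D)(ρV²/2) = 2.012e+04 Pa.
ΔP_A/ΔP_B = 9.091e+05/2.012e+04 = 45.2.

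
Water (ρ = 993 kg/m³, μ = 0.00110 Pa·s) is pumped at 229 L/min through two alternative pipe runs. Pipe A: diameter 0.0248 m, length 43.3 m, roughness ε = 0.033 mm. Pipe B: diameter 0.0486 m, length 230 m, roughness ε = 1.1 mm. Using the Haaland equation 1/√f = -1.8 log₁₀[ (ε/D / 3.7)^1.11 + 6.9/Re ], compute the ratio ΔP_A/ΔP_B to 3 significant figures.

ΔP_A/ΔP_B ≈ 2.35

Pipe A: V = Q/A = 0.003817/0.0004831 = 7.901 m/s; Re = 1.769e+05; ε/D = 0.00133; Haaland → f = 0.02227; ΔP_A = f(L/D)(ρV²/2) = 1.205e+06 Pa.
Pipe B: V = Q/A = 0.003817/0.001855 = 2.057 m/s; Re = 9.026e+04; ε/D = 0.0226; Haaland → f = 0.05152; ΔP_B = f(L/D)(ρV²/2) = 5.125e+05 Pa.
ΔP_A/ΔP_B = 1.205e+06/5.125e+05 = 2.35.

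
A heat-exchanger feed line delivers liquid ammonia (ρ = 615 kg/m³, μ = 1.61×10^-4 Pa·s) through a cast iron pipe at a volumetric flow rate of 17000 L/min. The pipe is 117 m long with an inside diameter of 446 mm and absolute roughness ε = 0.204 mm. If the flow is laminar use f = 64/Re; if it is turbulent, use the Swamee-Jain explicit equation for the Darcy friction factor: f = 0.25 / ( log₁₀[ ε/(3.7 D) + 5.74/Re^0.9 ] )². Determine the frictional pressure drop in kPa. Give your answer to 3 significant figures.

ΔP ≈ 4.41 kPa

Q = 17000 L/min = 17000/60000 = 0.2833 m³/s.
Cross-sectional area A = πD²/4 = π(0.446)²/4 = 0.1562 m²; mean velocity V = Q/A = 0.2833/0.1562 = 1.814 m/s.
Reynolds number Re = ρVD/μ = 615 · 1.814 · 0.446 / 0.000161 = 3.09e+06.
Re > 4000 → turbulent. Relative roughness ε/D = 0.000204/0.446 = 0.000457. Swamee-Jain: f = 0.25/(log₁₀[0.000457/3.7 + 5.74/3.09e+06^0.9])² = 0.25/(log₁₀[0.000124 + 8.28e-06])² = 0.25/(-3.88)² = 0.01661.
Darcy-Weisbach: ΔP = f(L/D)(ρV²/2) = 0.01661·(117/0.446)·(615·1.814²/2) = 0.01661·262.3·1011 = 4407 Pa.
ΔP = 4407 Pa = 4.41 kPa.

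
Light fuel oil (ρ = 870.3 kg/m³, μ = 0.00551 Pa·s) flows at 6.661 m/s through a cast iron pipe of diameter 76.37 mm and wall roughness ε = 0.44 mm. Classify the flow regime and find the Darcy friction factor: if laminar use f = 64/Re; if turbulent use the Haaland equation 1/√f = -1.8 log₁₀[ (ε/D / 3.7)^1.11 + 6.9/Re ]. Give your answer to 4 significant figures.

f ≈ 0.03274

Re = ρVD/μ = 870.3·6.661·0.07637/0.00551 = 8.035e+04.
Re > 4000 → turbulent. ε/D = 0.00044/0.07637 = 0.00576; Haaland: 1/√f = -1.8 log₁₀[0.000765 + 8.59e-05] = 5.527, so f = 0.03274.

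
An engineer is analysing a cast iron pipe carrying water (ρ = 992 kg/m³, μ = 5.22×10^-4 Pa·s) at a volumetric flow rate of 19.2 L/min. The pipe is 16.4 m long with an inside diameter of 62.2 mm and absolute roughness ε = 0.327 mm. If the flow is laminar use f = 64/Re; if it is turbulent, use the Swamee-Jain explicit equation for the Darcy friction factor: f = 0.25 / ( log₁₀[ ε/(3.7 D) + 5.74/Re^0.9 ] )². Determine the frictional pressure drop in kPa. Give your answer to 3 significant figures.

Q = 19.2 L/min = 19.2/60000 = 0.00032 m³/s.
Cross-sectional area A = πD²/4 = π(0.0622)²/4 = 0.003039 m²; mean velocity V = Q/A = 0.00032/0.003039 = 0.1053 m/s.
Reynolds number Re = ρVD/μ = 992 · 0.1053 · 0.0622 / 0.000522 = 1.245e+04.
Re > 4000 → turbulent. Relative roughness ε/D = 0.000327/0.0622 = 0.00526. Swamee-Jain: f = 0.25/(log₁₀[0.00526/3.7 + 5.74/1.245e+04^0.9])² = 0.25/(log₁₀[0.00142 + 0.00118])² = 0.25/(-2.584)² = 0.03743.
Darcy-Weisbach: ΔP = f(L/D)(ρV²/2) = 0.03743·(16.4/0.0622)·(992·0.1053²/2) = 0.03743·263.7·5.501 = 54.3 Pa.
ΔP = 54.3 Pa = 0.0543 kPa.

ΔP ≈ 0.0543 kPa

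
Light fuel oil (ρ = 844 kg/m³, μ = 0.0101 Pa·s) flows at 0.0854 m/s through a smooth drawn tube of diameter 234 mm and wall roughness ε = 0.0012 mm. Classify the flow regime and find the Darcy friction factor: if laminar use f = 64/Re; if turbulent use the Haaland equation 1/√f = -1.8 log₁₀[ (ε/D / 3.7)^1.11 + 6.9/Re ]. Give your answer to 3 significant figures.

Re = ρVD/μ = 844·0.0854·0.234/0.0101 = 1670.
Re < 2300 → laminar, so f = 64/Re = 0.03833 (roughness is irrelevant in laminar flow).

f ≈ 0.0383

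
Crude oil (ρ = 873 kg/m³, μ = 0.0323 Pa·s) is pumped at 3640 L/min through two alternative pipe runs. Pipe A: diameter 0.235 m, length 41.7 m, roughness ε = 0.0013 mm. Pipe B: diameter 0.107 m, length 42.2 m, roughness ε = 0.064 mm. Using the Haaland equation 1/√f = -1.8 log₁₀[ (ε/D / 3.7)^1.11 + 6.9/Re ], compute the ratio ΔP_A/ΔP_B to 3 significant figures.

Pipe A: V = Q/A = 0.06067/0.04337 = 1.399 m/s; Re = 8884; ε/D = 5.53e-06; Haaland → f = 0.03192; ΔP_A = f(L/D)(ρV²/2) = 4837 Pa.
Pipe B: V = Q/A = 0.06067/0.008992 = 6.747 m/s; Re = 1.951e+04; ε/D = 0.000598; Haaland → f = 0.02699; ΔP_B = f(L/D)(ρV²/2) = 2.115e+05 Pa.
ΔP_A/ΔP_B = 4837/2.115e+05 = 0.0229.

ΔP_A/ΔP_B ≈ 0.0229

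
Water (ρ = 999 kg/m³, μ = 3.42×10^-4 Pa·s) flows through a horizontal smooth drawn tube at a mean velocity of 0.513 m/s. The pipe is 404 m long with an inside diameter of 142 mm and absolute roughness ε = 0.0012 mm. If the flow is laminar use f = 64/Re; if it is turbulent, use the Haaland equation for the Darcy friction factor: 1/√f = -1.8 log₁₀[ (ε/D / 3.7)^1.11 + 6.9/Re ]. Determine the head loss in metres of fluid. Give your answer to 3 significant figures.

h_f ≈ 0.586 m

Reynolds number Re = ρVD/μ = 999 · 0.513 · 0.142 / 0.000342 = 2.128e+05.
Re > 4000 → turbulent. Relative roughness ε/D = 1.2e-06/0.142 = 8.45e-06. Haaland: 1/√f = -1.8 log₁₀[(8.45e-06/3.7)^1.11 + 6.9/2.128e+05] = -1.8 log₁₀[5.47e-07 + 3.24e-05] = 8.067, so f = 0.01537.
Darcy-Weisbach: ΔP = f(L/D)(ρV²/2) = 0.01537·(404/0.142)·(999·0.513²/2) = 0.01537·2845·131.5 = 5747 Pa.
Head loss h_f = ΔP/(ρg) = 5747/(999·9.81) = 0.586 m.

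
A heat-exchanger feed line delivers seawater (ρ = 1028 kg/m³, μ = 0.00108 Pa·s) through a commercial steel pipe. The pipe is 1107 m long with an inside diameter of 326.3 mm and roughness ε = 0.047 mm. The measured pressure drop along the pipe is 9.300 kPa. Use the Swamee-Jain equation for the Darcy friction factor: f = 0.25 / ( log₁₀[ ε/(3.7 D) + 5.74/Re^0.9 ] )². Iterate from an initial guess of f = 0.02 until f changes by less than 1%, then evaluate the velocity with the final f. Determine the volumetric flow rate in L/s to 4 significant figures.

Q ≈ 46.72 L/s

Rearranging Darcy-Weisbach: V = √(2·ΔP·D/(f·L·ρ)). With ε/D = 4.7e-05/0.3263 = 0.000144, iterate starting from f = 0.02:
  f = 0.02 → V = √(2·9300·0.3263/(0.02·1107·1028)) = 0.5164 m/s; Re = ρVD/μ = 1.604e+05; f → 0.01729
  f = 0.01729 → V = 0.5554 m/s; Re = 1.725e+05; f → 0.0171
  f = 0.0171 → V = 0.5585 m/s; Re = 1.735e+05; f → 0.01708
Converged (Δf/f < 1%). With the final f = 0.01708: V = √(2·9300·0.3263/(0.01708·1107·1028)) = 0.5587 m/s.
Q = V·A = 0.5587·(π/4·0.3263²) = 0.04672 m³/s = 46.72 L/s.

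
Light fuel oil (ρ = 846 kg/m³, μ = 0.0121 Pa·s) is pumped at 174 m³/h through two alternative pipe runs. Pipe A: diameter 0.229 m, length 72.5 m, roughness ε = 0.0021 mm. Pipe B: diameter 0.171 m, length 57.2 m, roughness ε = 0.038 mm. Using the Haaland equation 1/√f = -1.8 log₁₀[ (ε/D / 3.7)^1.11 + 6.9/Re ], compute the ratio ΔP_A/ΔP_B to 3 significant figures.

Pipe A: V = Q/A = 0.04833/0.04119 = 1.174 m/s; Re = 1.879e+04; ε/D = 9.17e-06; Haaland → f = 0.02617; ΔP_A = f(L/D)(ρV²/2) = 4826 Pa.
Pipe B: V = Q/A = 0.04833/0.02297 = 2.105 m/s; Re = 2.516e+04; ε/D = 0.000222; Haaland → f = 0.02476; ΔP_B = f(L/D)(ρV²/2) = 1.552e+04 Pa.
ΔP_A/ΔP_B = 4826/1.552e+04 = 0.311.

ΔP_A/ΔP_B ≈ 0.311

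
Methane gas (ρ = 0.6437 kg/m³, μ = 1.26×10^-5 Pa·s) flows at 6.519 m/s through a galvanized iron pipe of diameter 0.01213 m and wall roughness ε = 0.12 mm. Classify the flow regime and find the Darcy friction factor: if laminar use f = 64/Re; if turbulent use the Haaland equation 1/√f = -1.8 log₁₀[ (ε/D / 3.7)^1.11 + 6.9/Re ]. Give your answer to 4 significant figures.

Re = ρVD/μ = 0.6437·6.519·0.01213/1.26e-05 = 4040.
Re > 4000 → turbulent. ε/D = 0.00012/0.01213 = 0.00989; Haaland: 1/√f = -1.8 log₁₀[0.00139 + 0.00171] = 4.515, so f = 0.04905.

f ≈ 0.04905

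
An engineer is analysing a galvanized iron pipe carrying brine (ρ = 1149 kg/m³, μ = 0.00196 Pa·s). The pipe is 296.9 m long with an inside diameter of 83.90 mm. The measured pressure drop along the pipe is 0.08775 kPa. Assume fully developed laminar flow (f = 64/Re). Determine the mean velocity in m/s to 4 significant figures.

For laminar flow, f = 64/Re with Re = ρVD/μ, so Darcy-Weisbach reduces to ΔP = 32μLV/D². Solving for V: V = ΔP·D²/(32μL) = 87.75·(0.0839)²/(32·0.00196·296.9) = 0.03317 m/s.
Check: Re = ρVD/μ = 1149·0.03317·0.0839/0.00196 = 1631 < 2300, so the laminar assumption holds.

V ≈ 0.03317 m/s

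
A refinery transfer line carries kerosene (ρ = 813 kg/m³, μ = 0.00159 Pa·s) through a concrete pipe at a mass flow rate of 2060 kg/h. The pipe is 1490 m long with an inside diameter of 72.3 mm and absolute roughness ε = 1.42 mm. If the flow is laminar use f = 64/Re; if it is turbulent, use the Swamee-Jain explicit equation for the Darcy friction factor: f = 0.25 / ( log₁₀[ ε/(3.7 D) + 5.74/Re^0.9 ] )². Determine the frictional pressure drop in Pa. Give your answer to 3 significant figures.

ΔP ≈ 13600 Pa

ṁ = 2060 kg/h = 2060/3600 = 0.5722 kg/s.
A = πD²/4 = π(0.0723)²/4 = 0.004106 m²; mean velocity V = ṁ/(ρA) = 0.5722/(813 · 0.004106) = 0.1714 m/s.
Reynolds number Re = ρVD/μ = 813 · 0.1714 · 0.0723 / 0.00159 = 6338.
Re > 4000 → turbulent. Relative roughness ε/D = 0.00142/0.0723 = 0.0196. Swamee-Jain: f = 0.25/(log₁₀[0.0196/3.7 + 5.74/6338^0.9])² = 0.25/(log₁₀[0.00531 + 0.00217])² = 0.25/(-2.126)² = 0.05531.
Darcy-Weisbach: ΔP = f(L/D)(ρV²/2) = 0.05531·(1490/0.0723)·(813·0.1714²/2) = 0.05531·2.061e+04·11.95 = 1.362e+04 Pa.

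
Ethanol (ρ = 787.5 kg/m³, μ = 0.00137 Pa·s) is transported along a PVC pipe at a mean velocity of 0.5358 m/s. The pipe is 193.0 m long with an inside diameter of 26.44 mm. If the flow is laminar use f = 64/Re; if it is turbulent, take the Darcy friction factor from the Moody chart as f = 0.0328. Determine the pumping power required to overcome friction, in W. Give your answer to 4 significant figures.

Reynolds number Re = ρVD/μ = 787.5 · 0.5358 · 0.02644 / 0.00137 = 8143.
Re > 4000 → turbulent; use the Moody-chart value f = 0.0328.
Darcy-Weisbach: ΔP = f(L/D)(ρV²/2) = 0.0328·(193/0.02644)·(787.5·0.5358²/2) = 0.0328·7300·113 = 2.706e+04 Pa.
Q = V·A = 0.5358·0.0005491 = 0.0002942 m³/s.
Pumping power P = QΔP = 0.0002942·2.706e+04 = 7.9618 W = 7.962 W.

P ≈ 7.962 W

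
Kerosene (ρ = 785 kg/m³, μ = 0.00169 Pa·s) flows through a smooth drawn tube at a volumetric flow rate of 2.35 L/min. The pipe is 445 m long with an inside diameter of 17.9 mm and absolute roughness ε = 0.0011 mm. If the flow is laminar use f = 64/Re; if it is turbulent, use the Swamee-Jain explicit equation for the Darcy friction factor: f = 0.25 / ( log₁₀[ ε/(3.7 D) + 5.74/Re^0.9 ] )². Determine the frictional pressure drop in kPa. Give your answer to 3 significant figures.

Q = 2.35 L/min = 2.35/60000 = 3.917e-05 m³/s.
Cross-sectional area A = πD²/4 = π(0.0179)²/4 = 0.0002516 m²; mean velocity V = Q/A = 3.917e-05/0.0002516 = 0.1556 m/s.
Reynolds number Re = ρVD/μ = 785 · 0.1556 · 0.0179 / 0.00169 = 1294.
Re < 2300 → laminar flow, so f = 64/Re = 64/1294 = 0.04946 (the turbulent correlation is not needed).
Darcy-Weisbach: ΔP = f(L/D)(ρV²/2) = 0.04946·(445/0.0179)·(785·0.1556²/2) = 0.04946·2.486e+04·9.508 = 1.169e+04 Pa.
ΔP = 1.169e+04 Pa = 11.7 kPa.

ΔP ≈ 11.7 kPa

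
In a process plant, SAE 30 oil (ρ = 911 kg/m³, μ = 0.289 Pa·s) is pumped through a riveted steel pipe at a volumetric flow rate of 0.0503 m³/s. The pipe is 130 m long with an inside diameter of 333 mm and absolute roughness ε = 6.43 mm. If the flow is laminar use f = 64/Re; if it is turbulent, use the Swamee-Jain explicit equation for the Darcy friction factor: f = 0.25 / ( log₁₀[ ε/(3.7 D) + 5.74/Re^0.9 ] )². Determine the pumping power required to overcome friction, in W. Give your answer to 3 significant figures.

P ≈ 315 W

Cross-sectional area A = πD²/4 = π(0.333)²/4 = 0.08709 m²; mean velocity V = Q/A = 0.0503/0.08709 = 0.5776 m/s.
Reynolds number Re = ρVD/μ = 911 · 0.5776 · 0.333 / 0.289 = 606.3.
Re < 2300 → laminar flow, so f = 64/Re = 64/606.3 = 0.1056 (the turbulent correlation is not needed).
Darcy-Weisbach: ΔP = f(L/D)(ρV²/2) = 0.1056·(130/0.333)·(911·0.5776²/2) = 0.1056·390.4·151.9 = 6262 Pa.
Pumping power P = QΔP = 0.0503·6262 = 315.0 W = 315 W.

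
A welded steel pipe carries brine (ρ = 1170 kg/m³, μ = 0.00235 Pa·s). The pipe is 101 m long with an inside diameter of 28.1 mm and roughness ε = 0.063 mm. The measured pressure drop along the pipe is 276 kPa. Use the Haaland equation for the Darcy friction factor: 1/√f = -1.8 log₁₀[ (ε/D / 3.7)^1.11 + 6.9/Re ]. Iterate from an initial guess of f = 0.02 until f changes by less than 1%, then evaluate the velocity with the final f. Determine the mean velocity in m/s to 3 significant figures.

V ≈ 2.15 m/s

Rearranging Darcy-Weisbach: V = √(2·ΔP·D/(f·L·ρ)). With ε/D = 6.3e-05/0.0281 = 0.00224, iterate starting from f = 0.02:
  f = 0.02 → V = √(2·2.76e+05·0.0281/(0.02·101·1170)) = 2.562 m/s; Re = ρVD/μ = 3.584e+04; f → 0.02772
  f = 0.02772 → V = 2.176 m/s; Re = 3.044e+04; f → 0.02825
  f = 0.02825 → V = 2.156 m/s; Re = 3.016e+04; f → 0.02828
Converged (Δf/f < 1%). With the final f = 0.02828: V = √(2·2.76e+05·0.0281/(0.02828·101·1170)) = 2.154 m/s.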